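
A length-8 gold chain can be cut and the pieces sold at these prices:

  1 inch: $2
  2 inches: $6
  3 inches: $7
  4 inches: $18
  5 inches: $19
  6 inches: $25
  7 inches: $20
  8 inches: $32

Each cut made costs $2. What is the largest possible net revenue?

34

Consider every possible first cut. r[k] is the best of p[i]+r[k−i] over all sellable i≤k, charging 2 whenever i<k.
r[1] = 2
r[2] = 6
r[3] = 7
r[4] = 18
r[5] = 19
r[6] = 25
r[7] = 25  (first piece 1, then r[6]=25)
r[8] = 34  (first piece 4, then r[4]=18)
One optimal plan: pieces 4 + 4 (1 cut) → $36 − $2 = $34.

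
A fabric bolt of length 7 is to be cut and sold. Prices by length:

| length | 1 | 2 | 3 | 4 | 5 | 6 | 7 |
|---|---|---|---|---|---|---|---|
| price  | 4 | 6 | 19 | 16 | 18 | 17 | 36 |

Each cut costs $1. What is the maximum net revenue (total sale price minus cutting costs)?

40

Consider every possible first cut. r[k] is the best of p[i]+r[k−i] over all sellable i≤k, charging 1 whenever i<k.
r[1] = 4
r[2] = max(4+4-1, 6+0) = 7
r[3] = max(4+7-1, 6+4-1, 19+0) = 19
r[4] = max(4+19-1, 6+7-1, 19+4-1, 16+0) = 22
r[5] = max(4+22-1, 6+19-1, 19+7-1, 16+4-1, 18+0) = 25
r[6] = max(4+25-1, 6+22-1, 19+19-1, 16+7-1, 18+4-1, 17+0) = 37
r[7] = max(4+37-1, 6+25-1, 19+22-1, …, 17+4-1, 36+0) = 40
One optimal plan: pieces 3 + 3 + 1 (2 cuts) → $42 − $2 = $40.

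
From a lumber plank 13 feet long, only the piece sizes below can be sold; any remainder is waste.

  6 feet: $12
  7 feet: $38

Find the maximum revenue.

50

Let f[k] be the best obtainable value from length k. For each k, try every first piece i and keep the best of price[i] + f[k−i].
f[1] = 0
f[2] = 0
f[3] = 0
f[4] = 0
f[5] = 0
f[6] = 12
f[7] = max(12+0, 38+0) = 38
f[8] = max(12+0, 38+0) = 38
f[9] = max(12+0, 38+0) = 38
f[10] = max(12+0, 38+0) = 38
f[11] = max(12+0, 38+0) = 38
f[12] = max(12+12, 38+0) = 38
f[13] = max(12+38, 38+12) = 50
One optimal cutting: 7 + 6 → $50.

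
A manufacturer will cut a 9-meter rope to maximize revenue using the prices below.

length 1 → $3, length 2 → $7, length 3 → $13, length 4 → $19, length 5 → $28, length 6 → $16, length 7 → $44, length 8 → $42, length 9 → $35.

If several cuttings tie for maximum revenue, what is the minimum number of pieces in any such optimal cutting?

2

Consider every possible first cut. r[k] is the best of p[i]+r[k−i] over all sellable i≤k.
r[1] = 3
r[2] = 7
r[3] = 13
r[4] = 19
r[5] = 28
r[6] = 31  (first piece 1, then r[5]=28)
r[7] = 44
r[8] = 47  (first piece 1, then r[7]=44)
r[9] = 51  (first piece 2, then r[7]=44)
Maximum revenue is $51.
Now minimize piece count subject to staying optimal: for each k, pieces[k] = 1 + min over i with p[i]+r[k−i]=r[k] of pieces[k−i].
pieces[6] = 2
pieces[7] = 1
pieces[8] = 2
pieces[9] = 2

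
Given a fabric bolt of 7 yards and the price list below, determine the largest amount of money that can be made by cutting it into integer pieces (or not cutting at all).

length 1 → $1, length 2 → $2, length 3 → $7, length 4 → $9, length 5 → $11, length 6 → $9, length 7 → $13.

Build v[k] bottom-up: v[k] = max over allowed piece i of (p[i] + v[k−i]).
v[1] = 1
v[2] = 2  (first piece 1, then v[1]=1)
v[3] = 7
v[4] = 9
v[5] = 11
v[6] = 14  (first piece 3, then v[3]=7)
v[7] = 16  (first piece 3, then v[4]=9)
One optimal cutting: 4 + 3 → $9 + $7 = $16.

16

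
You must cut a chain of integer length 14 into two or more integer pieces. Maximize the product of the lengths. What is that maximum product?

Fill P[k] for k=2..14: at each k try every first piece i and multiply by the better of (k−i) uncut or P[k−i].
Small cases: P[2]=1, P[3]=2, P[4]=4, P[5]=6, P[6]=9.
P[7] = max(1·9, 2·6, 3·4, 4·3, 5·2, 6·1) = 12
P[8] = max(1·12, 2·9, 3·6, …, 6·2, 7·1) = 18
P[9] = max(1·18, 2·12, 3·9, …, 7·2, 8·1) = 27
P[10] = max(1·27, 2·18, 3·12, …, 8·2, 9·1) = 36
P[11] = max(1·36, 2·27, 3·18, …, 9·2, 10·1) = 54
P[12] = max(1·54, 2·36, 3·27, …, 10·2, 11·1) = 81
P[13] = max(1·81, 2·54, 3·36, …, 11·2, 12·1) = 108
P[14] = max(1·108, 2·81, 3·54, …, 12·2, 13·1) = 162
One optimal split: 3 + 3 + 3 + 3 + 2; product 3·3·3·3·2 = 162.

162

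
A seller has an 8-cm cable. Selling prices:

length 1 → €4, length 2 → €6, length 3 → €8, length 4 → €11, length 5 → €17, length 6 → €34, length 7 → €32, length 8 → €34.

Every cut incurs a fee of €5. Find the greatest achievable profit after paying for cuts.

35

Let net[k] be the best obtainable value from length k. For each k, try every first piece i and keep the best of price[i] + net[k−i] minus the 5 cut fee when i<k.
net[1] = 4
net[2] = max(4+4-5, 6+0) = 6
net[3] = max(4+6-5, 6+4-5, 8+0) = 8
net[4] = max(4+8-5, 6+6-5, 8+4-5, 11+0) = 11
net[5] = max(4+11-5, 6+8-5, 8+6-5, 11+4-5, 17+0) = 17
net[6] = max(4+17-5, 6+11-5, 8+8-5, 11+6-5, 17+4-5, 34+0) = 34
net[7] = max(4+34-5, 6+17-5, 8+11-5, …, 34+4-5, 32+0) = 33
net[8] = max(4+33-5, 6+34-5, 8+17-5, …, 32+4-5, 34+0) = 35
One optimal plan: pieces 6 + 2 (1 cut) → €40 − €5 = €35.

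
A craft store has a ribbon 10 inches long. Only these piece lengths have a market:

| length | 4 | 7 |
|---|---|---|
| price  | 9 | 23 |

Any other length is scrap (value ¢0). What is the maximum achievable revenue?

Let f[k] be the best obtainable value from length k. For each k, try every first piece i and keep the best of price[i] + f[k−i].
f[1] = 0
f[2] = 0
f[3] = 0
f[4] = 9
f[5] = 9
f[6] = 9
f[7] = max(9+0, 23+0) = 23
f[8] = max(9+9, 23+0) = 23
f[9] = max(9+9, 23+0) = 23
f[10] = max(9+9, 23+0) = 23
One optimal cutting: pieces 7 with 3 inches of scrap → ¢23.

23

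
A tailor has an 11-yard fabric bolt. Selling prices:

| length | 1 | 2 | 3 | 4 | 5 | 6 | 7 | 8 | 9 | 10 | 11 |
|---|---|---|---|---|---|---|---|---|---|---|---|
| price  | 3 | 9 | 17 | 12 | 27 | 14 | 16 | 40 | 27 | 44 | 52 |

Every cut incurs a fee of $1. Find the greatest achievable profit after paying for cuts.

59

Let r[k] be the best obtainable value from length k. For each k, try every first piece i and keep the best of price[i] + r[k−i] minus the 1 cut fee when i<k.
r[1] = 3
r[2] = 9
r[3] = 17
r[4] = 19  (first piece 1, then r[3]=17)
r[5] = 27
r[6] = 33  (first piece 3, then r[3]=17)
r[7] = 35  (first piece 1, then r[6]=33)
r[8] = 43  (first piece 3, then r[5]=27)
r[9] = 49  (first piece 3, then r[6]=33)
r[10] = 53  (first piece 5, then r[5]=27)
r[11] = 59  (first piece 3, then r[8]=43)
One optimal plan: pieces 5 + 3 + 3 (2 cuts) → $61 − $2 = $59.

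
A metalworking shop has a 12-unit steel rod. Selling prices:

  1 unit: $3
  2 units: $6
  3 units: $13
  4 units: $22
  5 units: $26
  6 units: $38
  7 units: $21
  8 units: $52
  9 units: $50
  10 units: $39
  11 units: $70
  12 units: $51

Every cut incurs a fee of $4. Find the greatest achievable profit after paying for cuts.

Build v[k] bottom-up: v[k] = max over allowed piece i of (p[i] + v[k−i]) − 4 per cut.
v[1] = 3
v[2] = max(3+3-4, 6+0) = 6
v[3] = max(3+6-4, 6+3-4, 13+0) = 13
v[4] = max(3+13-4, 6+6-4, 13+3-4, 22+0) = 22
v[5] = max(3+22-4, 6+13-4, 13+6-4, 22+3-4, 26+0) = 26
v[6] = max(3+26-4, 6+22-4, 13+13-4, 22+6-4, 26+3-4, 38+0) = 38
v[7] = max(3+38-4, 6+26-4, 13+22-4, …, 38+3-4, 21+0) = 37
v[8] = max(3+37-4, 6+38-4, 13+26-4, …, 21+3-4, 52+0) = 52
v[9] = max(3+52-4, 6+37-4, 13+38-4, …, 52+3-4, 50+0) = 51
v[10] = max(3+51-4, 6+52-4, 13+37-4, …, 50+3-4, 39+0) = 56
v[11] = max(3+56-4, 6+51-4, 13+52-4, …, 39+3-4, 70+0) = 70
v[12] = max(3+70-4, 6+56-4, 13+51-4, …, 70+3-4, 51+0) = 72
One optimal plan: pieces 6 + 6 (1 cut) → $76 − $4 = $72.

72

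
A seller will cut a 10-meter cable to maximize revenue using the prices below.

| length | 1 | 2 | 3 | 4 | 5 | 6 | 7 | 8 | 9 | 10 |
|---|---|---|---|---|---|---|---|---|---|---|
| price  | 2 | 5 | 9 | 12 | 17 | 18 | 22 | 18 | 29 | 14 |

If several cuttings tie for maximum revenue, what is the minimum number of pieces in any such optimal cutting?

Let r[k] be the best obtainable value from length k. For each k, try every first piece i and keep the best of price[i] + r[k−i].
r[1] = 2
r[2] = 5
r[3] = 9
r[4] = 12
r[5] = 17
r[6] = 19  (first piece 1, then r[5]=17)
r[7] = 22  (first piece 2, then r[5]=17)
r[8] = 26  (first piece 3, then r[5]=17)
r[9] = 29  (first piece 4, then r[5]=17)
r[10] = 34  (first piece 5, then r[5]=17)
Maximum revenue is 34.
Now minimize piece count subject to staying optimal: for each k, pieces[k] = 1 + min over i with p[i]+r[k−i]=r[k] of pieces[k−i].
pieces[7] = 1
pieces[8] = 2
pieces[9] = 1
pieces[10] = 2

2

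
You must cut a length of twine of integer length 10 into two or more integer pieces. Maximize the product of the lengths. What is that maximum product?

36

Define prod[k] = max over 1≤i<k of i · max(k−i, prod[k−i]); the inner max lets the remainder stay uncut if that's better.
prod[2] = 1*max(1,0) = 1*1 = 1
prod[3] = max(1*2, 2*1) = 2
prod[4] = max(1*3, 2*2, 3*1) = 4
prod[5] = max(1*4, 2*3, 3*2, 4*1) = 6
prod[6] = max(1*6, 2*4, 3*3, 4*2, 5*1) = 9
prod[7] = max(1*9, 2*6, 3*4, 4*3, 5*2, 6*1) = 12
prod[8] = max(1*12, 2*9, 3*6, …, 6*2, 7*1) = 18
prod[9] = max(1*18, 2*12, 3*9, …, 7*2, 8*1) = 27
prod[10] = max(1*27, 2*18, 3*12, …, 8*2, 9*1) = 36
One optimal split: 3 + 3 + 2 + 2; product 3*3*2*2 = 36.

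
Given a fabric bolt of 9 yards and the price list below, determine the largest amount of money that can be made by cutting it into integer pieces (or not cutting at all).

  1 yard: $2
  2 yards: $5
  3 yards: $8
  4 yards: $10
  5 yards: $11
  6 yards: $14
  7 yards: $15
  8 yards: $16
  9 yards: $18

Build R[k] bottom-up: R[k] = max over allowed piece i of (p[i] + R[k−i]).
R[1] = 2
R[2] = 5
R[3] = 8
R[4] = 10  (first piece 1, then R[3]=8)
R[5] = 13  (first piece 2, then R[3]=8)
R[6] = 16  (first piece 3, then R[3]=8)
R[7] = 18  (first piece 1, then R[6]=16)
R[8] = 21  (first piece 2, then R[6]=16)
R[9] = 24  (first piece 3, then R[6]=16)
One optimal cutting: 3 + 3 + 3 → $8 + $8 + $8 = $24.

24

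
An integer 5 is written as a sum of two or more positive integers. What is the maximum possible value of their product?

6

Fill f[k] for k=2..5: at each k try every first piece i and multiply by the better of (k−i) uncut or f[k−i].
f[2] = 1·max(1,0) = 1·1 = 1
f[3] = max(1·2, 2·1) = 2
f[4] = max(1·3, 2·2, 3·1) = 4
f[5] = max(1·4, 2·3, 3·2, 4·1) = 6
One optimal split: 3 + 2; product 3·2 = 6.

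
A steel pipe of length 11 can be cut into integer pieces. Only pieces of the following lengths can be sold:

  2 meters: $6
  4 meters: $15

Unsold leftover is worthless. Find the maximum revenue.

Consider every possible first cut. f[k] is the best of p[i]+f[k−i] over all sellable i≤k.
f[1] = 0
f[2] = 6
f[3] = 6
f[4] = max(6+6, 15+0) = 15
f[5] = max(6+6, 15+0) = 15
f[6] = max(6+15, 15+6) = 21
f[7] = max(6+15, 15+6) = 21
f[8] = max(6+21, 15+15) = 30
f[9] = max(6+21, 15+15) = 30
f[10] = max(6+30, 15+21) = 36
f[11] = max(6+30, 15+21) = 36
One optimal cutting: pieces 4 + 4 + 2 with 1 meter of scrap → $36.

36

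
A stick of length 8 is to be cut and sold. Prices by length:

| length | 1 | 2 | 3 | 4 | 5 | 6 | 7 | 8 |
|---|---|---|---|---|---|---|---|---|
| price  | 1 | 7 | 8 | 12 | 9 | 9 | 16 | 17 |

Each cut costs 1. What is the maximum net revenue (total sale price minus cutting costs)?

25

Build r[k] bottom-up: r[k] = max over allowed piece i of (p[i] + r[k−i]) − 1 per cut.
r[1] = 1
r[2] = max(1+1-1, 7+0) = 7
r[3] = max(1+7-1, 7+1-1, 8+0) = 8
r[4] = max(1+8-1, 7+7-1, 8+1-1, 12+0) = 13
r[5] = max(1+13-1, 7+8-1, 8+7-1, 12+1-1, 9+0) = 14
r[6] = max(1+14-1, 7+13-1, 8+8-1, 12+7-1, 9+1-1, 9+0) = 19
r[7] = max(1+19-1, 7+14-1, 8+13-1, …, 9+1-1, 16+0) = 20
r[8] = max(1+20-1, 7+19-1, 8+14-1, …, 16+1-1, 17+0) = 25
One optimal plan: pieces 2 + 2 + 2 + 2 (3 cuts) → 28 − 3 = 25.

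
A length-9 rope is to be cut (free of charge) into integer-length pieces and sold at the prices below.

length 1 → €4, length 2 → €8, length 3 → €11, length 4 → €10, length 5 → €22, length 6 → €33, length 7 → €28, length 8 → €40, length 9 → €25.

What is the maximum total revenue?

45

Consider every possible first cut. v[k] is the best of p[i]+v[k−i] over all sellable i≤k.
v[1] = 4
v[2] = 8  (first piece 1, then v[1]=4)
v[3] = 12  (first piece 1, then v[2]=8)
v[4] = 16  (first piece 1, then v[3]=12)
v[5] = 22
v[6] = 33
v[7] = 37  (first piece 1, then v[6]=33)
v[8] = 41  (first piece 1, then v[7]=37)
v[9] = 45  (first piece 1, then v[8]=41)
One optimal cutting: 6 + 1 + 1 + 1 → €33 + €4 + €4 + €4 = €45.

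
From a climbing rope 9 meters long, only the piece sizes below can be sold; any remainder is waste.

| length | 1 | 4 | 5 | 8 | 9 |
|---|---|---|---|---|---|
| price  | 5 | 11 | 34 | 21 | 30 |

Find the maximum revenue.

54

Consider every possible first cut. r[k] is the best of p[i]+r[k−i] over all sellable i≤k.
r[1] = 5
r[2] = 10  (first piece 1, then r[1]=5)
r[3] = 15  (first piece 1, then r[2]=10)
r[4] = 20  (first piece 1, then r[3]=15)
r[5] = 34
r[6] = 39  (first piece 1, then r[5]=34)
r[7] = 44  (first piece 1, then r[6]=39)
r[8] = 49  (first piece 1, then r[7]=44)
r[9] = 54  (first piece 1, then r[8]=49)
One optimal cutting: 5 + 1 + 1 + 1 + 1 → €54.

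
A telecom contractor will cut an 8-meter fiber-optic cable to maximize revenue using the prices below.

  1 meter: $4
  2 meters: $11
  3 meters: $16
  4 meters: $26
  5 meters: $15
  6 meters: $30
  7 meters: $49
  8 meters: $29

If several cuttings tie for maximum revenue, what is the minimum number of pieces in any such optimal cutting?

2

Build r[k] bottom-up: r[k] = max over allowed piece i of (p[i] + r[k−i]).
r[1] = 4
r[2] = max(4+4, 11+0) = 11
r[3] = max(4+11, 11+4, 16+0) = 16
r[4] = max(4+16, 11+11, 16+4, 26+0) = 26
r[5] = max(4+26, 11+16, 16+11, 26+4, 15+0) = 30
r[6] = max(4+30, 11+26, 16+16, 26+11, 15+4, 30+0) = 37
r[7] = max(4+37, 11+30, 16+26, …, 30+4, 49+0) = 49
r[8] = max(4+49, 11+37, 16+30, …, 49+4, 29+0) = 53
Maximum revenue is $53.
Now minimize piece count subject to staying optimal: for each k, pieces[k] = 1 + min over i with p[i]+r[k−i]=r[k] of pieces[k−i].
pieces[5] = 2
pieces[6] = 2
pieces[7] = 1
pieces[8] = 2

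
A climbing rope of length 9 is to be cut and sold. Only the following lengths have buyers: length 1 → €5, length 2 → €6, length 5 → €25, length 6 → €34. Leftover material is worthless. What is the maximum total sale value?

Consider every possible first cut. f[k] is the best of p[i]+f[k−i] over all sellable i≤k.
f[1] = 5
f[2] = max(5+5, 6+0) = 10
f[3] = max(5+10, 6+5) = 15
f[4] = max(5+15, 6+10) = 20
f[5] = max(5+20, 6+15, 25+0) = 25
f[6] = max(5+25, 6+20, 25+5, 34+0) = 34
f[7] = max(5+34, 6+25, 25+10, 34+5) = 39
f[8] = max(5+39, 6+34, 25+15, 34+10) = 44
f[9] = max(5+44, 6+39, 25+20, 34+15) = 49
One optimal cutting: 6 + 1 + 1 + 1 → €49.

49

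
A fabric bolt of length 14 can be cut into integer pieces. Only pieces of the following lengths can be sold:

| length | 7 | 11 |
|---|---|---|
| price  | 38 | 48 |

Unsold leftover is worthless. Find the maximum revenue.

Build f[k] bottom-up: f[k] = max over allowed piece i of (p[i] + f[k−i]).
f[1] = 0
f[2] = 0
f[3] = 0
f[4] = 0
f[5] = 0
f[6] = 0
f[7] = 38
f[8] = 38
f[9] = 38
f[10] = 38
f[11] = max(38+0, 48+0) = 48
f[12] = max(38+0, 48+0) = 48
f[13] = max(38+0, 48+0) = 48
f[14] = max(38+38, 48+0) = 76
One optimal cutting: 7 + 7 → $76.

76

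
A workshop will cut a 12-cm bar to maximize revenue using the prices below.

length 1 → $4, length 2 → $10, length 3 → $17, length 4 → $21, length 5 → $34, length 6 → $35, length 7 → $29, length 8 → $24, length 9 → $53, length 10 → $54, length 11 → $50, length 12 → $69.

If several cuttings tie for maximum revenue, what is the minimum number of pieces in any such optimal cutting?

3

Build r[k] bottom-up: r[k] = max over allowed piece i of (p[i] + r[k−i]).
r[1] = 4
r[2] = max(4+4, 10+0) = 10
r[3] = max(4+10, 10+4, 17+0) = 17
r[4] = max(4+17, 10+10, 17+4, 21+0) = 21
r[5] = max(4+21, 10+17, 17+10, 21+4, 34+0) = 34
r[6] = max(4+34, 10+21, 17+17, 21+10, 34+4, 35+0) = 38
r[7] = max(4+38, 10+34, 17+21, …, 35+4, 29+0) = 44
r[8] = max(4+44, 10+38, 17+34, …, 29+4, 24+0) = 51
r[9] = max(4+51, 10+44, 17+38, …, 24+4, 53+0) = 55
r[10] = max(4+55, 10+51, 17+44, …, 53+4, 54+0) = 68
r[11] = max(4+68, 10+55, 17+51, …, 54+4, 50+0) = 72
r[12] = max(4+72, 10+68, 17+55, …, 50+4, 69+0) = 78
Maximum revenue is $78.
Now minimize piece count subject to staying optimal: for each k, pieces[k] = 1 + min over i with p[i]+r[k−i]=r[k] of pieces[k−i].
pieces[9] = 2
pieces[10] = 2
pieces[11] = 3
pieces[12] = 3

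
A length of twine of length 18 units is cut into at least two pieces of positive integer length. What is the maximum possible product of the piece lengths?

729

Define P[k] = max over 1≤i<k of i · max(k−i, P[k−i]); the inner max lets the remainder stay uncut if that's better.
P[2] = 1·max(1,0) = 1·1 = 1
P[3] = 1·max(2,1) = 1·2 = 2
P[4] = 2·max(2,1) = 2·2 = 4
P[5] = 2·max(3,2) = 2·3 = 6
P[6] = 3·max(3,2) = 3·3 = 9
P[7] = 2·max(5,6) = 2·6 = 12
P[8] = 2·max(6,9) = 2·9 = 18
P[9] = 3·max(6,9) = 3·9 = 27
P[10] = 2·max(8,18) = 2·18 = 36
P[11] = 2·max(9,27) = 2·27 = 54
P[12] = 3·max(9,27) = 3·27 = 81
P[13] = 2·max(11,54) = 2·54 = 108
P[14] = 2·max(12,81) = 2·81 = 162
P[15] = 3·max(12,81) = 3·81 = 243
P[16] = 2·max(14,162) = 2·162 = 324
P[17] = 2·max(15,243) = 2·243 = 486
P[18] = 3·max(15,243) = 3·243 = 729
One optimal split: 3 + 3 + 3 + 3 + 3 + 3; product 3·3·3·3·3·3 = 729.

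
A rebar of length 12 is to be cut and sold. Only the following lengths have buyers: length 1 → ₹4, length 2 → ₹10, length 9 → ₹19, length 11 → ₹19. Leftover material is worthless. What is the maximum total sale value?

60

Consider every possible first cut. f[k] is the best of p[i]+f[k−i] over all sellable i≤k.
f[1] = 4
f[2] = 10
f[3] = 14  (first piece 1, then f[2]=10)
f[4] = 20  (first piece 2, then f[2]=10)
f[5] = 24  (first piece 1, then f[4]=20)
f[6] = 30  (first piece 2, then f[4]=20)
f[7] = 34  (first piece 1, then f[6]=30)
f[8] = 40  (first piece 2, then f[6]=30)
f[9] = 44  (first piece 1, then f[8]=40)
f[10] = 50  (first piece 2, then f[8]=40)
f[11] = 54  (first piece 1, then f[10]=50)
f[12] = 60  (first piece 2, then f[10]=50)
One optimal cutting: 2 + 2 + 2 + 2 + 2 + 2 → ₹60.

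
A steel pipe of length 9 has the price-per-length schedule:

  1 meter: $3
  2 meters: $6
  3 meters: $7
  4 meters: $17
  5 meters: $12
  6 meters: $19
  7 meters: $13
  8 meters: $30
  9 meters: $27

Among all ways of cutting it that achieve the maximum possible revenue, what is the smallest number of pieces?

Let r[k] be the best obtainable value from length k. For each k, try every first piece i and keep the best of price[i] + r[k−i].
r[1] = 3
r[2] = 6  (first piece 1, then r[1]=3)
r[3] = 9  (first piece 1, then r[2]=6)
r[4] = 17
r[5] = 20  (first piece 1, then r[4]=17)
r[6] = 23  (first piece 1, then r[5]=20)
r[7] = 26  (first piece 1, then r[6]=23)
r[8] = 34  (first piece 4, then r[4]=17)
r[9] = 37  (first piece 1, then r[8]=34)
Maximum revenue is $37.
Now minimize piece count subject to staying optimal: for each k, pieces[k] = 1 + min over i with p[i]+r[k−i]=r[k] of pieces[k−i].
pieces[6] = 2
pieces[7] = 3
pieces[8] = 2
pieces[9] = 3

3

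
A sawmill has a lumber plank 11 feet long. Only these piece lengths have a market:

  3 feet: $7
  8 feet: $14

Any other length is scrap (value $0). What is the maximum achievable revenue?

21

Build f[k] bottom-up: f[k] = max over allowed piece i of (p[i] + f[k−i]).
f[1] = 0
f[2] = 0
f[3] = 7
f[4] = 7
f[5] = 7
f[6] = 14  (first piece 3, then f[3]=7)
f[7] = 14
f[8] = 14
f[9] = 21  (first piece 3, then f[6]=14)
f[10] = 21
f[11] = 21
One optimal cutting: pieces 3 + 3 + 3 with 2 feet of scrap → $21.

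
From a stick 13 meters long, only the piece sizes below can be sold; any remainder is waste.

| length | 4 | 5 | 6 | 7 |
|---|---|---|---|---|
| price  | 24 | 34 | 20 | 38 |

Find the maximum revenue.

Build f[k] bottom-up: f[k] = max over allowed piece i of (p[i] + f[k−i]).
f[1] = 0
f[2] = 0
f[3] = 0
f[4] = 24
f[5] = max(24+0, 34+0) = 34
f[6] = max(24+0, 34+0, 20+0) = 34
f[7] = max(24+0, 34+0, 20+0, 38+0) = 38
f[8] = max(24+24, 34+0, 20+0, 38+0) = 48
f[9] = max(24+34, 34+24, 20+0, 38+0) = 58
f[10] = max(24+34, 34+34, 20+24, 38+0) = 68
f[11] = max(24+38, 34+34, 20+34, 38+24) = 68
f[12] = max(24+48, 34+38, 20+34, 38+34) = 72
f[13] = max(24+58, 34+48, 20+38, 38+34) = 82
One optimal cutting: 5 + 4 + 4 → $82.

82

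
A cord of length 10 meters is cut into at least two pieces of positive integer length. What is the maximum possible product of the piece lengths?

Define P[k] = max over 1≤i<k of i · max(k−i, P[k−i]); the inner max lets the remainder stay uncut if that's better.
Small cases: P[2]=1.
P[3] = max(1×2, 2×1) = 2
P[4] = max(1×3, 2×2, 3×1) = 4
P[5] = max(1×4, 2×3, 3×2, 4×1) = 6
P[6] = max(1×6, 2×4, 3×3, 4×2, 5×1) = 9
P[7] = max(1×9, 2×6, 3×4, 4×3, 5×2, 6×1) = 12
P[8] = max(1×12, 2×9, 3×6, …, 6×2, 7×1) = 18
P[9] = max(1×18, 2×12, 3×9, …, 7×2, 8×1) = 27
P[10] = max(1×27, 2×18, 3×12, …, 8×2, 9×1) = 36
One optimal split: 3 + 3 + 2 + 2; product 3×3×2×2 = 36.

36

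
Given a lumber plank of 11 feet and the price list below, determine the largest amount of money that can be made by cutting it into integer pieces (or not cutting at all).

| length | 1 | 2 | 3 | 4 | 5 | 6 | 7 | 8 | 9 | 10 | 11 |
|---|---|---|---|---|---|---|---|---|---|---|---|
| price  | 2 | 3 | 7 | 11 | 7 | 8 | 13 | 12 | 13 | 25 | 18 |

29

Build best[k] bottom-up: best[k] = max over allowed piece i of (p[i] + best[k−i]).
best[1] = 2
best[2] = max(2+2, 3+0) = 4
best[3] = max(2+4, 3+2, 7+0) = 7
best[4] = max(2+7, 3+4, 7+2, 11+0) = 11
best[5] = max(2+11, 3+7, 7+4, 11+2, 7+0) = 13
best[6] = max(2+13, 3+11, 7+7, 11+4, 7+2, 8+0) = 15
best[7] = max(2+15, 3+13, 7+11, …, 8+2, 13+0) = 18
best[8] = max(2+18, 3+15, 7+13, …, 13+2, 12+0) = 22
best[9] = max(2+22, 3+18, 7+15, …, 12+2, 13+0) = 24
best[10] = max(2+24, 3+22, 7+18, …, 13+2, 25+0) = 26
best[11] = max(2+26, 3+24, 7+22, …, 25+2, 18+0) = 29
One optimal cutting: 4 + 4 + 3 → $11 + $11 + $7 = $29.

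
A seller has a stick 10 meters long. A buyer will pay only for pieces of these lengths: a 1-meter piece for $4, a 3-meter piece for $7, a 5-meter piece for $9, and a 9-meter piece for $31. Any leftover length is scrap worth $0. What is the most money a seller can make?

Let best[k] be the best obtainable value from length k. For each k, try every first piece i and keep the best of price[i] + best[k−i].
best[1] = 4
best[2] = 8  (first piece 1, then best[1]=4)
best[3] = 12  (first piece 1, then best[2]=8)
best[4] = 16  (first piece 1, then best[3]=12)
best[5] = 20  (first piece 1, then best[4]=16)
best[6] = 24  (first piece 1, then best[5]=20)
best[7] = 28  (first piece 1, then best[6]=24)
best[8] = 32  (first piece 1, then best[7]=28)
best[9] = 36  (first piece 1, then best[8]=32)
best[10] = 40  (first piece 1, then best[9]=36)
One optimal cutting: 1 + 1 + 1 + 1 + 1 + 1 + 1 + 1 + 1 + 1 → $40.

40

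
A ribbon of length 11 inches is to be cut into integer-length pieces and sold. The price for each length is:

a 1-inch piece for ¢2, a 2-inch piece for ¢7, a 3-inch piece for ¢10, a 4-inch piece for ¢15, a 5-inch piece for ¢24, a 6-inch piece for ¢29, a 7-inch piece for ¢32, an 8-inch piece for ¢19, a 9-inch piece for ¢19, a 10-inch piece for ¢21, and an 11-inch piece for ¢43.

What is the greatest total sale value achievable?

53

Consider every possible first cut. best[k] is the best of p[i]+best[k−i] over all sellable i≤k.
best[1] = 2
best[2] = 7
best[3] = 10
best[4] = 15
best[5] = 24
best[6] = 29
best[7] = 32
best[8] = 36  (first piece 2, then best[6]=29)
best[9] = 39  (first piece 2, then best[7]=32)
best[10] = 48  (first piece 5, then best[5]=24)
best[11] = 53  (first piece 5, then best[6]=29)
One optimal cutting: 6 + 5 → ¢29 + ¢24 = ¢53.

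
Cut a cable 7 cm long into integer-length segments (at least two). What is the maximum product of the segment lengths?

12

Define P[k] = max over 1≤i<k of i · max(k−i, P[k−i]); the inner max lets the remainder stay uncut if that's better.
Small cases: P[2]=1.
P[3] = max(1·2, 2·1) = 2
P[4] = max(1·3, 2·2, 3·1) = 4
P[5] = max(1·4, 2·3, 3·2, 4·1) = 6
P[6] = max(1·6, 2·4, 3·3, 4·2, 5·1) = 9
P[7] = max(1·9, 2·6, 3·4, 4·3, 5·2, 6·1) = 12
One optimal split: 3 + 2 + 2; product 3·2·2 = 12.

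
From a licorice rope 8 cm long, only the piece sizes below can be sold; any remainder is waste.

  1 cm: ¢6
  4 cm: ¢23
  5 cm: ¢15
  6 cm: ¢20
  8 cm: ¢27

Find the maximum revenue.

Build f[k] bottom-up: f[k] = max over allowed piece i of (p[i] + f[k−i]).
f[1] = 6
f[2] = 12  (first piece 1, then f[1]=6)
f[3] = 18  (first piece 1, then f[2]=12)
f[4] = 24  (first piece 1, then f[3]=18)
f[5] = 30  (first piece 1, then f[4]=24)
f[6] = 36  (first piece 1, then f[5]=30)
f[7] = 42  (first piece 1, then f[6]=36)
f[8] = 48  (first piece 1, then f[7]=42)
One optimal cutting: 1 + 1 + 1 + 1 + 1 + 1 + 1 + 1 → ¢48.

48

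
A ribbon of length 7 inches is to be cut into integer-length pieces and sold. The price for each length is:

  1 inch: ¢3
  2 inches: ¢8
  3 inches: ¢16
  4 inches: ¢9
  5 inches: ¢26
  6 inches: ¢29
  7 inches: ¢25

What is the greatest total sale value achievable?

Build r[k] bottom-up: r[k] = max over allowed piece i of (p[i] + r[k−i]).
r[1] = 3
r[2] = 8
r[3] = 16
r[4] = 19  (first piece 1, then r[3]=16)
r[5] = 26
r[6] = 32  (first piece 3, then r[3]=16)
r[7] = 35  (first piece 1, then r[6]=32)
One optimal cutting: 3 + 3 + 1 → ¢16 + ¢16 + ¢3 = ¢35.

35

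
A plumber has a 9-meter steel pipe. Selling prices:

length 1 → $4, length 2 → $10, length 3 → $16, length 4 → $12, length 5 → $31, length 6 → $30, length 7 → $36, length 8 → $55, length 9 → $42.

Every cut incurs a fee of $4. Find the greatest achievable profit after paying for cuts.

Consider every possible first cut. v[k] is the best of p[i]+v[k−i] over all sellable i≤k, charging 4 whenever i<k.
v[1] = 4
v[2] = max(4+4-4, 10+0) = 10
v[3] = max(4+10-4, 10+4-4, 16+0) = 16
v[4] = max(4+16-4, 10+10-4, 16+4-4, 12+0) = 16
v[5] = max(4+16-4, 10+16-4, 16+10-4, 12+4-4, 31+0) = 31
v[6] = max(4+31-4, 10+16-4, 16+16-4, 12+10-4, 31+4-4, 30+0) = 31
v[7] = max(4+31-4, 10+31-4, 16+16-4, …, 30+4-4, 36+0) = 37
v[8] = max(4+37-4, 10+31-4, 16+31-4, …, 36+4-4, 55+0) = 55
v[9] = max(4+55-4, 10+37-4, 16+31-4, …, 55+4-4, 42+0) = 55
One optimal plan: pieces 8 + 1 (1 cut) → $59 − $4 = $55.

55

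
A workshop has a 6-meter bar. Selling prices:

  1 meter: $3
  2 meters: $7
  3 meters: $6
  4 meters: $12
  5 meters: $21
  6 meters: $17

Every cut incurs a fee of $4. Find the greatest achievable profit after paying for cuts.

20

Let net[k] be the best obtainable value from length k. For each k, try every first piece i and keep the best of price[i] + net[k−i] minus the 4 cut fee when i<k.
net[1] = 3
net[2] = max(3+3-4, 7+0) = 7
net[3] = max(3+7-4, 7+3-4, 6+0) = 6
net[4] = max(3+6-4, 7+7-4, 6+3-4, 12+0) = 12
net[5] = max(3+12-4, 7+6-4, 6+7-4, 12+3-4, 21+0) = 21
net[6] = max(3+21-4, 7+12-4, 6+6-4, 12+7-4, 21+3-4, 17+0) = 20
One optimal plan: pieces 5 + 1 (1 cut) → $24 − $4 = $20.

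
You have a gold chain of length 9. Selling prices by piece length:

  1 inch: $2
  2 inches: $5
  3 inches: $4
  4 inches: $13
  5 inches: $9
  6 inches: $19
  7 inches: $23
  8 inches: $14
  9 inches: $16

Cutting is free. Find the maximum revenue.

28

Consider every possible first cut. v[k] is the best of p[i]+v[k−i] over all sellable i≤k.
v[1] = 2
v[2] = 5
v[3] = 7  (first piece 1, then v[2]=5)
v[4] = 13
v[5] = 15  (first piece 1, then v[4]=13)
v[6] = 19
v[7] = 23
v[8] = 26  (first piece 4, then v[4]=13)
v[9] = 28  (first piece 1, then v[8]=26)
One optimal cutting: 4 + 4 + 1 → $13 + $13 + $2 = $28.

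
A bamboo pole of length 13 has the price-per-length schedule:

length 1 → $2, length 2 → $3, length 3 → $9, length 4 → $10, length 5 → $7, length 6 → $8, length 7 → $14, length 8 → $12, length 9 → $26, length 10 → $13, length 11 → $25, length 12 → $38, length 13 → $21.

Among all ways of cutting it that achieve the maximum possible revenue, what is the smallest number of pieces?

Build r[k] bottom-up: r[k] = max over allowed piece i of (p[i] + r[k−i]).
r[1] = 2
r[2] = 4  (first piece 1, then r[1]=2)
r[3] = 9
r[4] = 11  (first piece 1, then r[3]=9)
r[5] = 13  (first piece 1, then r[4]=11)
r[6] = 18  (first piece 3, then r[3]=9)
r[7] = 20  (first piece 1, then r[6]=18)
r[8] = 22  (first piece 1, then r[7]=20)
r[9] = 27  (first piece 3, then r[6]=18)
r[10] = 29  (first piece 1, then r[9]=27)
r[11] = 31  (first piece 1, then r[10]=29)
r[12] = 38
r[13] = 40  (first piece 1, then r[12]=38)
Maximum revenue is $40.
Now minimize piece count subject to staying optimal: for each k, pieces[k] = 1 + min over i with p[i]+r[k−i]=r[k] of pieces[k−i].
pieces[10] = 4
pieces[11] = 5
pieces[12] = 1
pieces[13] = 2

2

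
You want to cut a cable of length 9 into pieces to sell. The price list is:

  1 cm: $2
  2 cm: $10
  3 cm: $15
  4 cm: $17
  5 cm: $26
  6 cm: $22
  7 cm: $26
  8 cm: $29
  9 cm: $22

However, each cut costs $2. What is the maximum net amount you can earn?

42

Consider every possible first cut. r[k] is the best of p[i]+r[k−i] over all sellable i≤k, charging 2 whenever i<k.
r[1] = 2
r[2] = 10
r[3] = 15
r[4] = 18  (first piece 2, then r[2]=10)
r[5] = 26
r[6] = 28  (first piece 3, then r[3]=15)
r[7] = 34  (first piece 2, then r[5]=26)
r[8] = 39  (first piece 3, then r[5]=26)
r[9] = 42  (first piece 2, then r[7]=34)
One optimal plan: pieces 5 + 2 + 2 (2 cuts) → $46 − $4 = $42.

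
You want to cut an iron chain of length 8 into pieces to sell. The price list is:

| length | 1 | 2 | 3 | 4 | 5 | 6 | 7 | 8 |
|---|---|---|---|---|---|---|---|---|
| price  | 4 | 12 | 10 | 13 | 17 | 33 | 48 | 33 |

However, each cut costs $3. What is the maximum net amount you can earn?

49

Build v[k] bottom-up: v[k] = max over allowed piece i of (p[i] + v[k−i]) − 3 per cut.
v[1] = 4
v[2] = max(4+4-3, 12+0) = 12
v[3] = max(4+12-3, 12+4-3, 10+0) = 13
v[4] = max(4+13-3, 12+12-3, 10+4-3, 13+0) = 21
v[5] = max(4+21-3, 12+13-3, 10+12-3, 13+4-3, 17+0) = 22
v[6] = max(4+22-3, 12+21-3, 10+13-3, 13+12-3, 17+4-3, 33+0) = 33
v[7] = max(4+33-3, 12+22-3, 10+21-3, …, 33+4-3, 48+0) = 48
v[8] = max(4+48-3, 12+33-3, 10+22-3, …, 48+4-3, 33+0) = 49
One optimal plan: pieces 7 + 1 (1 cut) → $52 − $3 = $49.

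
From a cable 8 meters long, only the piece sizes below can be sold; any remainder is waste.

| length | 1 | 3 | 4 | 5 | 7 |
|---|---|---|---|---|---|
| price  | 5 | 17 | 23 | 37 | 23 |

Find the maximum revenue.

54

Build r[k] bottom-up: r[k] = max over allowed piece i of (p[i] + r[k−i]).
r[1] = 5
r[2] = 10  (first piece 1, then r[1]=5)
r[3] = max(5+10, 17+0) = 17
r[4] = max(5+17, 17+5, 23+0) = 23
r[5] = max(5+23, 17+10, 23+5, 37+0) = 37
r[6] = max(5+37, 17+17, 23+10, 37+5) = 42
r[7] = max(5+42, 17+23, 23+17, 37+10, 23+0) = 47
r[8] = max(5+47, 17+37, 23+23, 37+17, 23+5) = 54
One optimal cutting: 5 + 3 → €54.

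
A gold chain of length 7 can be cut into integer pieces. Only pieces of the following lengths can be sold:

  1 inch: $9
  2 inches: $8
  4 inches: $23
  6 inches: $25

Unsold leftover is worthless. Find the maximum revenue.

63

Consider every possible first cut. r[k] is the best of p[i]+r[k−i] over all sellable i≤k.
r[1] = 9
r[2] = max(9+9, 8+0) = 18
r[3] = max(9+18, 8+9) = 27
r[4] = max(9+27, 8+18, 23+0) = 36
r[5] = max(9+36, 8+27, 23+9) = 45
r[6] = max(9+45, 8+36, 23+18, 25+0) = 54
r[7] = max(9+54, 8+45, 23+27, 25+9) = 63
One optimal cutting: 1 + 1 + 1 + 1 + 1 + 1 + 1 → $63.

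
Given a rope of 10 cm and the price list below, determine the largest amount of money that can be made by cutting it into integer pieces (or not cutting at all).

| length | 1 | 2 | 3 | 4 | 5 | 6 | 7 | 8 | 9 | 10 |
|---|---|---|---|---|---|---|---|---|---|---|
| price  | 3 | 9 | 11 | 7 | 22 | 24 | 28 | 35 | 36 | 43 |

45

Let R[k] be the best obtainable value from length k. For each k, try every first piece i and keep the best of price[i] + R[k−i].
R[1] = 3
R[2] = 9
R[3] = 12  (first piece 1, then R[2]=9)
R[4] = 18  (first piece 2, then R[2]=9)
R[5] = 22
R[6] = 27  (first piece 2, then R[4]=18)
R[7] = 31  (first piece 2, then R[5]=22)
R[8] = 36  (first piece 2, then R[6]=27)
R[9] = 40  (first piece 2, then R[7]=31)
R[10] = 45  (first piece 2, then R[8]=36)
One optimal cutting: 2 + 2 + 2 + 2 + 2 → $9 + $9 + $9 + $9 + $9 = $45.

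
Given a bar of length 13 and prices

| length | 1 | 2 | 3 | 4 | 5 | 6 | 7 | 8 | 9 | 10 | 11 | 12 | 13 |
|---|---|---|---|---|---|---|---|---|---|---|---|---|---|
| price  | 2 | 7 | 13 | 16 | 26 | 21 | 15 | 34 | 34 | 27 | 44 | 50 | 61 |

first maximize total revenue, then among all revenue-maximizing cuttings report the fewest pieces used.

3

Consider every possible first cut. r[k] is the best of p[i]+r[k−i] over all sellable i≤k.
r[1] = 2
r[2] = max(2+2, 7+0) = 7
r[3] = max(2+7, 7+2, 13+0) = 13
r[4] = max(2+13, 7+7, 13+2, 16+0) = 16
r[5] = max(2+16, 7+13, 13+7, 16+2, 26+0) = 26
r[6] = max(2+26, 7+16, 13+13, 16+7, 26+2, 21+0) = 28
r[7] = max(2+28, 7+26, 13+16, …, 21+2, 15+0) = 33
r[8] = max(2+33, 7+28, 13+26, …, 15+2, 34+0) = 39
r[9] = max(2+39, 7+33, 13+28, …, 34+2, 34+0) = 42
r[10] = max(2+42, 7+39, 13+33, …, 34+2, 27+0) = 52
r[11] = max(2+52, 7+42, 13+39, …, 27+2, 44+0) = 54
r[12] = max(2+54, 7+52, 13+42, …, 44+2, 50+0) = 59
r[13] = max(2+59, 7+54, 13+52, …, 50+2, 61+0) = 65
Maximum revenue is 65.
Now minimize piece count subject to staying optimal: for each k, pieces[k] = 1 + min over i with p[i]+r[k−i]=r[k] of pieces[k−i].
pieces[10] = 2
pieces[11] = 3
pieces[12] = 3
pieces[13] = 3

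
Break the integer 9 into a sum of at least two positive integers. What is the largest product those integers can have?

Fill f[k] for k=2..9: at each k try every first piece i and multiply by the better of (k−i) uncut or f[k−i].
f[2] = 1×max(1,0) = 1×1 = 1
f[3] = max(1×2, 2×1) = 2
f[4] = max(1×3, 2×2, 3×1) = 4
f[5] = max(1×4, 2×3, 3×2, 4×1) = 6
f[6] = max(1×6, 2×4, 3×3, 4×2, 5×1) = 9
f[7] = max(1×9, 2×6, 3×4, 4×3, 5×2, 6×1) = 12
f[8] = max(1×12, 2×9, 3×6, …, 6×2, 7×1) = 18
f[9] = max(1×18, 2×12, 3×9, …, 7×2, 8×1) = 27
One optimal split: 3 + 3 + 3; product 3×3×3 = 27.

27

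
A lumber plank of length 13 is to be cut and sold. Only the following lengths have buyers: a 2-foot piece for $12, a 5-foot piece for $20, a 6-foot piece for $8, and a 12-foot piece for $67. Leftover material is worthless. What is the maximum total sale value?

Build best[k] bottom-up: best[k] = max over allowed piece i of (p[i] + best[k−i]).
best[1] = 0
best[2] = 12
best[3] = 12
best[4] = 24  (first piece 2, then best[2]=12)
best[5] = 24
best[6] = 36  (first piece 2, then best[4]=24)
best[7] = 36
best[8] = 48  (first piece 2, then best[6]=36)
best[9] = 48
best[10] = 60  (first piece 2, then best[8]=48)
best[11] = 60
best[12] = 72  (first piece 2, then best[10]=60)
best[13] = 72
One optimal cutting: pieces 2 + 2 + 2 + 2 + 2 + 2 with 1 foot of scrap → $72.

72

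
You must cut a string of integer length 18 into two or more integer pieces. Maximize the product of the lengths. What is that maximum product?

729

Define prod[k] = max over 1≤i<k of i · max(k−i, prod[k−i]); the inner max lets the remainder stay uncut if that's better.
prod[2] = 1*max(1,0) = 1*1 = 1
prod[3] = 1*max(2,1) = 1*2 = 2
prod[4] = 2*max(2,1) = 2*2 = 4
prod[5] = 2*max(3,2) = 2*3 = 6
prod[6] = 3*max(3,2) = 3*3 = 9
prod[7] = 2*max(5,6) = 2*6 = 12
prod[8] = 2*max(6,9) = 2*9 = 18
prod[9] = 3*max(6,9) = 3*9 = 27
prod[10] = 2*max(8,18) = 2*18 = 36
prod[11] = 2*max(9,27) = 2*27 = 54
prod[12] = 3*max(9,27) = 3*27 = 81
prod[13] = 2*max(11,54) = 2*54 = 108
prod[14] = 2*max(12,81) = 2*81 = 162
prod[15] = 3*max(12,81) = 3*81 = 243
prod[16] = 2*max(14,162) = 2*162 = 324
prod[17] = 2*max(15,243) = 2*243 = 486
prod[18] = 3*max(15,243) = 3*243 = 729
One optimal split: 3 + 3 + 3 + 3 + 3 + 3; product 3*3*3*3*3*3 = 729.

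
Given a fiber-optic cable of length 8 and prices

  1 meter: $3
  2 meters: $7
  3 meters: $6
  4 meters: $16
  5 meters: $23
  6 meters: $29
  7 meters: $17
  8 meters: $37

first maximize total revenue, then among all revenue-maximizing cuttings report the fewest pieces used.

1

Let r[k] be the best obtainable value from length k. For each k, try every first piece i and keep the best of price[i] + r[k−i].
r[1] = 3
r[2] = max(3+3, 7+0) = 7
r[3] = max(3+7, 7+3, 6+0) = 10
r[4] = max(3+10, 7+7, 6+3, 16+0) = 16
r[5] = max(3+16, 7+10, 6+7, 16+3, 23+0) = 23
r[6] = max(3+23, 7+16, 6+10, 16+7, 23+3, 29+0) = 29
r[7] = max(3+29, 7+23, 6+16, …, 29+3, 17+0) = 32
r[8] = max(3+32, 7+29, 6+23, …, 17+3, 37+0) = 37
Maximum revenue is $37.
Now minimize piece count subject to staying optimal: for each k, pieces[k] = 1 + min over i with p[i]+r[k−i]=r[k] of pieces[k−i].
pieces[5] = 1
pieces[6] = 1
pieces[7] = 2
pieces[8] = 1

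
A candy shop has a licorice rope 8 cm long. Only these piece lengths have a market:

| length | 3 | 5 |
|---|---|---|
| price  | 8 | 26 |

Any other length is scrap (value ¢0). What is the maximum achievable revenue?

Consider every possible first cut. f[k] is the best of p[i]+f[k−i] over all sellable i≤k.
f[1] = 0
f[2] = 0
f[3] = 8
f[4] = 8
f[5] = 26
f[6] = 26
f[7] = 26
f[8] = 34  (first piece 3, then f[5]=26)
One optimal cutting: 5 + 3 → ¢34.

34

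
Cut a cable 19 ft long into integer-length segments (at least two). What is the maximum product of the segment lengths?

972

Let g[k] be the best product for length k (with at least one cut). For each first piece i, the rest contributes max(k−i, g[k−i]).
g[2] = 1·max(1,0) = 1·1 = 1
g[3] = max(1·2, 2·1) = 2
g[4] = max(1·3, 2·2, 3·1) = 4
g[5] = max(1·4, 2·3, 3·2, 4·1) = 6
g[6] = max(1·6, 2·4, 3·3, 4·2, 5·1) = 9
g[7] = max(1·9, 2·6, 3·4, 4·3, 5·2, 6·1) = 12
g[8] = max(1·12, 2·9, 3·6, …, 6·2, 7·1) = 18
g[9] = max(1·18, 2·12, 3·9, …, 7·2, 8·1) = 27
g[10] = max(1·27, 2·18, 3·12, …, 8·2, 9·1) = 36
g[11] = max(1·36, 2·27, 3·18, …, 9·2, 10·1) = 54
g[12] = max(1·54, 2·36, 3·27, …, 10·2, 11·1) = 81
g[13] = max(1·81, 2·54, 3·36, …, 11·2, 12·1) = 108
g[14] = max(1·108, 2·81, 3·54, …, 12·2, 13·1) = 162
g[15] = max(1·162, 2·108, 3·81, …, 13·2, 14·1) = 243
g[16] = max(1·243, 2·162, 3·108, …, 14·2, 15·1) = 324
g[17] = max(1·324, 2·243, 3·162, …, 15·2, 16·1) = 486
g[18] = max(1·486, 2·324, 3·243, …, 16·2, 17·1) = 729
g[19] = max(1·729, 2·486, 3·324, …, 17·2, 18·1) = 972
One optimal split: 3 + 3 + 3 + 3 + 3 + 2 + 2; product 3·3·3·3·3·2·2 = 972.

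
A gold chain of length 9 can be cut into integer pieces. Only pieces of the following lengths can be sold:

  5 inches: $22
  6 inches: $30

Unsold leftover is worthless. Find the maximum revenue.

Build f[k] bottom-up: f[k] = max over allowed piece i of (p[i] + f[k−i]).
f[1] = 0
f[2] = 0
f[3] = 0
f[4] = 0
f[5] = 22
f[6] = max(22+0, 30+0) = 30
f[7] = max(22+0, 30+0) = 30
f[8] = max(22+0, 30+0) = 30
f[9] = max(22+0, 30+0) = 30
One optimal cutting: pieces 6 with 3 inches of scrap → $30.

30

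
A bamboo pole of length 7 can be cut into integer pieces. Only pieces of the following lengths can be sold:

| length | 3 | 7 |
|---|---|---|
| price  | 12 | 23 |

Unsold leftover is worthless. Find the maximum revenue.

24

Consider every possible first cut. r[k] is the best of p[i]+r[k−i] over all sellable i≤k.
r[1] = 0
r[2] = 0
r[3] = 12
r[4] = 12
r[5] = 12
r[6] = 24  (first piece 3, then r[3]=12)
r[7] = 24
One optimal cutting: pieces 3 + 3 with 1 foot of scrap → $24.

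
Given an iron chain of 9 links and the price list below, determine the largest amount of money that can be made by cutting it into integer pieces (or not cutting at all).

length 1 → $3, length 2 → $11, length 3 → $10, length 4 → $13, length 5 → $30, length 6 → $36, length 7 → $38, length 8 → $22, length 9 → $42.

Let v[k] be the best obtainable value from length k. For each k, try every first piece i and keep the best of price[i] + v[k−i].
v[1] = 3
v[2] = max(3+3, 11+0) = 11
v[3] = max(3+11, 11+3, 10+0) = 14
v[4] = max(3+14, 11+11, 10+3, 13+0) = 22
v[5] = max(3+22, 11+14, 10+11, 13+3, 30+0) = 30
v[6] = max(3+30, 11+22, 10+14, 13+11, 30+3, 36+0) = 36
v[7] = max(3+36, 11+30, 10+22, …, 36+3, 38+0) = 41
v[8] = max(3+41, 11+36, 10+30, …, 38+3, 22+0) = 47
v[9] = max(3+47, 11+41, 10+36, …, 22+3, 42+0) = 52
One optimal cutting: 5 + 2 + 2 → $30 + $11 + $11 = $52.

52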